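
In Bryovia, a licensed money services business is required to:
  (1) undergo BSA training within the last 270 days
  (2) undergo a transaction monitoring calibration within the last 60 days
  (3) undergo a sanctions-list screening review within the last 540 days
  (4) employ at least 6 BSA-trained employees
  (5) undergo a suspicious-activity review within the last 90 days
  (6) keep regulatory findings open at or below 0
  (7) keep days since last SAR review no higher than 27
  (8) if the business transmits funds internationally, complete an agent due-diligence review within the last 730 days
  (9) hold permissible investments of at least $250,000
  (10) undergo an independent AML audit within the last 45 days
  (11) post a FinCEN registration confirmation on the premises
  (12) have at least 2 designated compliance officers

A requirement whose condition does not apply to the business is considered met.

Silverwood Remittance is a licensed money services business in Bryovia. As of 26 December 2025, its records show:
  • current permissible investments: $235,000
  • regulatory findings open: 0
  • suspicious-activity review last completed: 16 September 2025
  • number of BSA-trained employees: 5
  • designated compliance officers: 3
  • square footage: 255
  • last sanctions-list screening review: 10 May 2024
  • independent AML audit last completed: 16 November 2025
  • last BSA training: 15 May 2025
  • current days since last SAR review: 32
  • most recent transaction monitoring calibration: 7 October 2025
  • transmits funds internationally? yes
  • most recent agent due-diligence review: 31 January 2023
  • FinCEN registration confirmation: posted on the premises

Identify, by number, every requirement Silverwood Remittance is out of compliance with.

1. BSA training 225 days ago vs limit 270 → met
2. transaction monitoring calibration 80 days ago vs limit 60 → not met
3. sanctions-list screening review 595 days ago vs limit 540 → not met
4. BSA-trained employees 5 < 6 → not met
5. suspicious-activity review 101 days ago vs limit 90 → not met
6. regulatory findings open 0 ≤ 0 → met
7. days since last SAR review 32 > 27 → not met
8. condition 'transmits funds internationally' holds; agent due-diligence review 1060 days ago vs limit 730 → not met
9. permissible investments $235,000 < $250,000 → not met
10. independent AML audit 40 days ago vs limit 45 → met
11. FinCEN registration confirmation present → met
12. designated compliance officers 3 ≥ 2 → met
Not met: 2, 3, 4, 5, 7, 8, 9

2, 3, 4, 5, 7, 8, 9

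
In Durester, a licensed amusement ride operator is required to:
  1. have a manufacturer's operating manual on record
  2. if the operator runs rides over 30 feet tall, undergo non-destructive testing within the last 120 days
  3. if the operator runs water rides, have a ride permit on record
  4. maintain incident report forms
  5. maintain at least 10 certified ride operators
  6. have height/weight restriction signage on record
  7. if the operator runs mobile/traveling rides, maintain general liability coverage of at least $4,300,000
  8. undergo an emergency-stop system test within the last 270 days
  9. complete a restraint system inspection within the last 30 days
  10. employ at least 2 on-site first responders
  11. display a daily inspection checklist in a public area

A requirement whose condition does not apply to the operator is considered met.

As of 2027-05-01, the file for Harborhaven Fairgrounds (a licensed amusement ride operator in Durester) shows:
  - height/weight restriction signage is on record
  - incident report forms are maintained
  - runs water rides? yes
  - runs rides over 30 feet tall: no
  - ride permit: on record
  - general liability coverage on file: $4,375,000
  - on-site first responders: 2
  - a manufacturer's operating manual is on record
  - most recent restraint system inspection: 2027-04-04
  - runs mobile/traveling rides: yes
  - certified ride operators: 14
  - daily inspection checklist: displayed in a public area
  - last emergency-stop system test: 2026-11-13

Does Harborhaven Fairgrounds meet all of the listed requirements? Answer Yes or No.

Yes

1. manufacturer's operating manual present → met
2. condition 'runs rides over 30 feet tall' does not hold → requirement n/a → met
3. condition 'runs water rides' holds; ride permit present → met
4. incident report forms present → met
5. certified ride operators 14 ≥ 10 → met
6. height/weight restriction signage present → met
7. condition 'runs mobile/traveling rides' holds; general liability coverage $4,375,000 ≥ $4,300,000 → met
8. emergency-stop system test 169 days ago vs limit 270 → met
9. restraint system inspection 27 days ago vs limit 30 → met
10. on-site first responders 2 ≥ 2 → met
11. daily inspection checklist present → met
All met.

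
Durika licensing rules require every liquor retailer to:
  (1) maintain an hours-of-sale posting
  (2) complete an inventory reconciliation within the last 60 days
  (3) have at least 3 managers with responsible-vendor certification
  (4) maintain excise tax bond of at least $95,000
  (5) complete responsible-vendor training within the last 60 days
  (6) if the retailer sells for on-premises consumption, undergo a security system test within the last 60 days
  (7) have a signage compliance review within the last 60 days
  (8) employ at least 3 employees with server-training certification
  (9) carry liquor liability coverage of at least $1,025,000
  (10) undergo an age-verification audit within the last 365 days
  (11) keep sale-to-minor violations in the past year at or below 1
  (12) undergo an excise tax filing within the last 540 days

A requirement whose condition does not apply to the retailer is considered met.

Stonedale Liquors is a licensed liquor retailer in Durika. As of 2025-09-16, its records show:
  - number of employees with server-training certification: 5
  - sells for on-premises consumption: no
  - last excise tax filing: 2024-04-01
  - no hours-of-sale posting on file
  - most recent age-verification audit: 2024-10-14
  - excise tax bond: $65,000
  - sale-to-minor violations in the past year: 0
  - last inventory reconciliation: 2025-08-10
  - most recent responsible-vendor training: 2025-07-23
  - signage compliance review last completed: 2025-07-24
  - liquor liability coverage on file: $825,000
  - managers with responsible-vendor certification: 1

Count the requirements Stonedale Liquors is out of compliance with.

4

1. hours-of-sale posting absent → not met
2. inventory reconciliation 37 days ago vs limit 60 → met
3. managers with responsible-vendor certification 1 < 3 → not met
4. excise tax bond $65,000 < $95,000 → not met
5. responsible-vendor training 55 days ago vs limit 60 → met
6. condition 'sells for on-premises consumption' does not hold → requirement n/a → met
7. signage compliance review 54 days ago vs limit 60 → met
8. employees with server-training certification 5 ≥ 3 → met
9. liquor liability coverage $825,000 < $1,025,000 → not met
10. age-verification audit 337 days ago vs limit 365 → met
11. sale-to-minor violations in the past year 0 ≤ 1 → met
12. excise tax filing 533 days ago vs limit 540 → met
Not met: 4 of 12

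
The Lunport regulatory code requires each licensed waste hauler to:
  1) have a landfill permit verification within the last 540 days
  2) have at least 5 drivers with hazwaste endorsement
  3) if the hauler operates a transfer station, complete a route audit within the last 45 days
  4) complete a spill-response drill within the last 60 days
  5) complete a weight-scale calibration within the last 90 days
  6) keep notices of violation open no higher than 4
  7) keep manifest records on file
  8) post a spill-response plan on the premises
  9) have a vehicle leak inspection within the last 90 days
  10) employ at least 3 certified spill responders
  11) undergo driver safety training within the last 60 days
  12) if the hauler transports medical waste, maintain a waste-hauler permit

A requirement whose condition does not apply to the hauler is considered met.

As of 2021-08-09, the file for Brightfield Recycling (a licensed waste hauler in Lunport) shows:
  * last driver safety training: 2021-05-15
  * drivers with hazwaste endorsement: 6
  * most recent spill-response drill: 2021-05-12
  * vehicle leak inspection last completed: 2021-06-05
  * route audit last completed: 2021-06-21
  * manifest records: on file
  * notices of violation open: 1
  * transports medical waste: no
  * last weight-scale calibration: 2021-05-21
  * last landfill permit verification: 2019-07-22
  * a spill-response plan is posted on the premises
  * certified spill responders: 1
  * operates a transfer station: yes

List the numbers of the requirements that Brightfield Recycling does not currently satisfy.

1. landfill permit verification 749 days ago vs limit 540 → not met
2. drivers with hazwaste endorsement 6 ≥ 5 → met
3. condition 'operates a transfer station' holds; route audit 49 days ago vs limit 45 → not met
4. spill-response drill 89 days ago vs limit 60 → not met
5. weight-scale calibration 80 days ago vs limit 90 → met
6. notices of violation open 1 ≤ 4 → met
7. manifest records present → met
8. spill-response plan present → met
9. vehicle leak inspection 65 days ago vs limit 90 → met
10. certified spill responders 1 < 3 → not met
11. driver safety training 86 days ago vs limit 60 → not met
12. condition 'transports medical waste' does not hold → requirement n/a → met
Not met: 1, 3, 4, 10, 11

1, 3, 4, 10, 11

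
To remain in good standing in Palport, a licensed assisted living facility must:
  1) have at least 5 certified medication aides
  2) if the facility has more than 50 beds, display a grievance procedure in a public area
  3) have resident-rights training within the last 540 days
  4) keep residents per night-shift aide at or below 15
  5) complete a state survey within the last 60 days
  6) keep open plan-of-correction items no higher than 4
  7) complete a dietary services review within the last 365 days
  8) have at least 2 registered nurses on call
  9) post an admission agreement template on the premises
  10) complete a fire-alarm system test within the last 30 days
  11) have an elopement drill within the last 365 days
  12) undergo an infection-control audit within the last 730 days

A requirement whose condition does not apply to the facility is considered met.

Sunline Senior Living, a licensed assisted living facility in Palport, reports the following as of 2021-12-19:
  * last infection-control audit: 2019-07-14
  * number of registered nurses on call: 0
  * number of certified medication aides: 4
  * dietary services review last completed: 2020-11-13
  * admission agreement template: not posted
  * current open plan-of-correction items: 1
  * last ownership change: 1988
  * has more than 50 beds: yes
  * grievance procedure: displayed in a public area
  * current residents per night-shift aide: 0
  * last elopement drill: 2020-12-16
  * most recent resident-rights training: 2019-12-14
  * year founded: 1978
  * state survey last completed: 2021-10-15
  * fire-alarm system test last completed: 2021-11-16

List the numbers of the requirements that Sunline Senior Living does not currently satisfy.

1. certified medication aides 4 < 5 → not met
2. condition 'has more than 50 beds' holds; grievance procedure present → met
3. resident-rights training 736 days ago vs limit 540 → not met
4. residents per night-shift aide 0 ≤ 15 → met
5. state survey 65 days ago vs limit 60 → not met
6. open plan-of-correction items 1 ≤ 4 → met
7. dietary services review 401 days ago vs limit 365 → not met
8. registered nurses on call 0 < 2 → not met
9. admission agreement template absent → not met
10. fire-alarm system test 33 days ago vs limit 30 → not met
11. elopement drill 368 days ago vs limit 365 → not met
12. infection-control audit 889 days ago vs limit 730 → not met
Not met: 1, 3, 5, 7, 8, 9, 10, 11, 12

1, 3, 5, 7, 8, 9, 10, 11, 12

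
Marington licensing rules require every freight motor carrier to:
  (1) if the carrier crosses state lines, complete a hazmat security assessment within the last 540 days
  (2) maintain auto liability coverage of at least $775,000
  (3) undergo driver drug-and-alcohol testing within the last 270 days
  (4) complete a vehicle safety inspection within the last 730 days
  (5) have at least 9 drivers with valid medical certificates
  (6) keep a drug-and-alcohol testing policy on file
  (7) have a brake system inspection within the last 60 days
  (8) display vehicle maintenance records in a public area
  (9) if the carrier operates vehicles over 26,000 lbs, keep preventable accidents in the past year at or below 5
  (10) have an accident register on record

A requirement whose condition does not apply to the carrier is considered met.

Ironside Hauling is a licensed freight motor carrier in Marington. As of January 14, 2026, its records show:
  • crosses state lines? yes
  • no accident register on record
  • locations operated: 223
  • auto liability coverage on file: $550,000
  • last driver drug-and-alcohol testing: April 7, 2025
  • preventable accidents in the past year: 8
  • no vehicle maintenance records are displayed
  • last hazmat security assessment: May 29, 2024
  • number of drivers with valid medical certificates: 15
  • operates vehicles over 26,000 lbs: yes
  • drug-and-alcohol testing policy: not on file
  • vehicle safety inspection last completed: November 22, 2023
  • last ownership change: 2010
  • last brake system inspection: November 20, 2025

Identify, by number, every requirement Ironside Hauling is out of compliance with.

1. condition 'crosses state lines' holds; hazmat security assessment 595 days ago vs limit 540 → not met
2. auto liability coverage $550,000 < $775,000 → not met
3. driver drug-and-alcohol testing 282 days ago vs limit 270 → not met
4. vehicle safety inspection 784 days ago vs limit 730 → not met
5. drivers with valid medical certificates 15 ≥ 9 → met
6. drug-and-alcohol testing policy absent → not met
7. brake system inspection 55 days ago vs limit 60 → met
8. vehicle maintenance records absent → not met
9. condition 'operates vehicles over 26,000 lbs' holds; preventable accidents in the past year 8 > 5 → not met
10. accident register absent → not met
Not met: 1, 2, 3, 4, 6, 8, 9, 10

1, 2, 3, 4, 6, 8, 9, 10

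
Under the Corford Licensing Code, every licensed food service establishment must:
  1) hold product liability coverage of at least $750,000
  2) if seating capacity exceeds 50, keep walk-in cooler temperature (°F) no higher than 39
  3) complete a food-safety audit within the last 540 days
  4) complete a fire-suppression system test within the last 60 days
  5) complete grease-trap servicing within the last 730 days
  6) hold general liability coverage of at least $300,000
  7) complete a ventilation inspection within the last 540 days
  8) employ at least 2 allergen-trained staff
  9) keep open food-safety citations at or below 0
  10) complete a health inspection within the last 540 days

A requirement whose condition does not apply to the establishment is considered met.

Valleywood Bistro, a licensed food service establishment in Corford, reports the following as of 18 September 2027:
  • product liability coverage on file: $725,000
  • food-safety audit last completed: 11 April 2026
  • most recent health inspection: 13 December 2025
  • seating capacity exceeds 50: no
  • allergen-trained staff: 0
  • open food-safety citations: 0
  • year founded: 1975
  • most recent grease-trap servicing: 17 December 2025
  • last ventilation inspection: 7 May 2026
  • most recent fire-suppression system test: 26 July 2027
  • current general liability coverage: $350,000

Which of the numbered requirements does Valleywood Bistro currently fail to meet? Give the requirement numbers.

1, 8, 10

1. product liability coverage $725,000 < $750,000 → not met
2. condition 'seating capacity exceeds 50' does not hold → requirement n/a → met
3. food-safety audit 525 days ago vs limit 540 → met
4. fire-suppression system test 54 days ago vs limit 60 → met
5. grease-trap servicing 640 days ago vs limit 730 → met
6. general liability coverage $350,000 ≥ $300,000 → met
7. ventilation inspection 499 days ago vs limit 540 → met
8. allergen-trained staff 0 < 2 → not met
9. open food-safety citations 0 ≤ 0 → met
10. health inspection 644 days ago vs limit 540 → not met
Not met: 1, 8, 10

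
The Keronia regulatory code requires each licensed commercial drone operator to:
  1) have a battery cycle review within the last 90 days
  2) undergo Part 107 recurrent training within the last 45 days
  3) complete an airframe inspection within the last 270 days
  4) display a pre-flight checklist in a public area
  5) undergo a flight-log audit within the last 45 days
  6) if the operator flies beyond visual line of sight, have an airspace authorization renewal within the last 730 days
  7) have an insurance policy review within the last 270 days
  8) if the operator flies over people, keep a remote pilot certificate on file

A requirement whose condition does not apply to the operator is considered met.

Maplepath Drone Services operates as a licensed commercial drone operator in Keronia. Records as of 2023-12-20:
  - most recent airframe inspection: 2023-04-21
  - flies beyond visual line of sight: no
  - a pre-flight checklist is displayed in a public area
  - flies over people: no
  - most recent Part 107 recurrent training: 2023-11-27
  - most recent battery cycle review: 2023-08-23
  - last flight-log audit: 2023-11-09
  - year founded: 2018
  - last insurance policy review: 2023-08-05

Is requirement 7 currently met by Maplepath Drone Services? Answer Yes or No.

Yes

7. insurance policy review 137 days ago vs limit 270 → met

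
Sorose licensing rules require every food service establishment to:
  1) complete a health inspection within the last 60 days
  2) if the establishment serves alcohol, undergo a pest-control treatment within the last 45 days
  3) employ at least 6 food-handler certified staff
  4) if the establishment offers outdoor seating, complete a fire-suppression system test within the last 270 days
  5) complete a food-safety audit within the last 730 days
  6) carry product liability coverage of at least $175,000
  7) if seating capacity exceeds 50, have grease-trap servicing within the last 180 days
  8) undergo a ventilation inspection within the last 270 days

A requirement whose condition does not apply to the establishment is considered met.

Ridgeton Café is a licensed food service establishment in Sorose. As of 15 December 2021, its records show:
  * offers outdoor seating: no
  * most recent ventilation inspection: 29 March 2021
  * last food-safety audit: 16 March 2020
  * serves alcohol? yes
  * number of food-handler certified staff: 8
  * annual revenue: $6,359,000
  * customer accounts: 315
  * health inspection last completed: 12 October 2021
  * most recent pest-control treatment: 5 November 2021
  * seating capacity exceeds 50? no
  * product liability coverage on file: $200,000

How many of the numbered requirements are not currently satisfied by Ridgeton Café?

1

1. health inspection 64 days ago vs limit 60 → not met
2. condition 'serves alcohol' holds; pest-control treatment 40 days ago vs limit 45 → met
3. food-handler certified staff 8 ≥ 6 → met
4. condition 'offers outdoor seating' does not hold → requirement n/a → met
5. food-safety audit 639 days ago vs limit 730 → met
6. product liability coverage $200,000 ≥ $175,000 → met
7. condition 'seating capacity exceeds 50' does not hold → requirement n/a → met
8. ventilation inspection 261 days ago vs limit 270 → met
Not met: 1 of 8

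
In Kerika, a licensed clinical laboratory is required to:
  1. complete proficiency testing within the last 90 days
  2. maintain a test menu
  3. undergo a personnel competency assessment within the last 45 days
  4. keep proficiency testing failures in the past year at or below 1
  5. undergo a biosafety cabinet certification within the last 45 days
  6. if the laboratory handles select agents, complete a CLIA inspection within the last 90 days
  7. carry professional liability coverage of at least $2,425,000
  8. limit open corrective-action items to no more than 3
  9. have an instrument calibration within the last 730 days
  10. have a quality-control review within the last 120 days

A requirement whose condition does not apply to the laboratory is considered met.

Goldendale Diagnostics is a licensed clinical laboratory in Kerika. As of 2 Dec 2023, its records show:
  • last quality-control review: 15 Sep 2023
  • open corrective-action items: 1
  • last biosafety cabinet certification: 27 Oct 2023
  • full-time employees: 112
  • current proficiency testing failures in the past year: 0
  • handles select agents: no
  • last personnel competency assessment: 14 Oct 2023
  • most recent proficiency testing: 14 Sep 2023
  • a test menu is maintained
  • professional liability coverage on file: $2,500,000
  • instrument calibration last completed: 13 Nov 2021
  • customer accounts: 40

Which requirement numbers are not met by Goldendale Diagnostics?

1. proficiency testing 79 days ago vs limit 90 → met
2. test menu present → met
3. personnel competency assessment 49 days ago vs limit 45 → not met
4. proficiency testing failures in the past year 0 ≤ 1 → met
5. biosafety cabinet certification 36 days ago vs limit 45 → met
6. condition 'handles select agents' does not hold → requirement n/a → met
7. professional liability coverage $2,500,000 ≥ $2,425,000 → met
8. open corrective-action items 1 ≤ 3 → met
9. instrument calibration 749 days ago vs limit 730 → not met
10. quality-control review 78 days ago vs limit 120 → met
Not met: 3, 9

3, 9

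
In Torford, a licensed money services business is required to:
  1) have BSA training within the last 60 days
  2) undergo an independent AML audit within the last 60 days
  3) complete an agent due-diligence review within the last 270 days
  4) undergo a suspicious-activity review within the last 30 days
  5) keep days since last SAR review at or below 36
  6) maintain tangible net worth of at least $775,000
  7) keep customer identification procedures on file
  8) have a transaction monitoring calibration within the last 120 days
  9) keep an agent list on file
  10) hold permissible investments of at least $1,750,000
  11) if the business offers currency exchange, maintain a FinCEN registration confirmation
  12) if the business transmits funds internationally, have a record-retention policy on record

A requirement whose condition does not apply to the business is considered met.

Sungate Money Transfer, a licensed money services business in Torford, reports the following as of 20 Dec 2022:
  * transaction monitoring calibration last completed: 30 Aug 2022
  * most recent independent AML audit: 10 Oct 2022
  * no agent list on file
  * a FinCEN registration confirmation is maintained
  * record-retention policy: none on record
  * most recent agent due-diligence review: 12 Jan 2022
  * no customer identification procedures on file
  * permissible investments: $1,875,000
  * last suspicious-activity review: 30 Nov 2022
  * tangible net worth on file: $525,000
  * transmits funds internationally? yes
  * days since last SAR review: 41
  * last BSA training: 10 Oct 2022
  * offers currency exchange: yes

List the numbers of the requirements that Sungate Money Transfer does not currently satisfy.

1, 2, 3, 5, 6, 7, 9, 12

1. BSA training 71 days ago vs limit 60 → not met
2. independent AML audit 71 days ago vs limit 60 → not met
3. agent due-diligence review 342 days ago vs limit 270 → not met
4. suspicious-activity review 20 days ago vs limit 30 → met
5. days since last SAR review 41 > 36 → not met
6. tangible net worth $525,000 < $775,000 → not met
7. customer identification procedures absent → not met
8. transaction monitoring calibration 112 days ago vs limit 120 → met
9. agent list absent → not met
10. permissible investments $1,875,000 ≥ $1,750,000 → met
11. condition 'offers currency exchange' holds; FinCEN registration confirmation present → met
12. condition 'transmits funds internationally' holds; record-retention policy absent → not met
Not met: 1, 2, 3, 5, 6, 7, 9, 12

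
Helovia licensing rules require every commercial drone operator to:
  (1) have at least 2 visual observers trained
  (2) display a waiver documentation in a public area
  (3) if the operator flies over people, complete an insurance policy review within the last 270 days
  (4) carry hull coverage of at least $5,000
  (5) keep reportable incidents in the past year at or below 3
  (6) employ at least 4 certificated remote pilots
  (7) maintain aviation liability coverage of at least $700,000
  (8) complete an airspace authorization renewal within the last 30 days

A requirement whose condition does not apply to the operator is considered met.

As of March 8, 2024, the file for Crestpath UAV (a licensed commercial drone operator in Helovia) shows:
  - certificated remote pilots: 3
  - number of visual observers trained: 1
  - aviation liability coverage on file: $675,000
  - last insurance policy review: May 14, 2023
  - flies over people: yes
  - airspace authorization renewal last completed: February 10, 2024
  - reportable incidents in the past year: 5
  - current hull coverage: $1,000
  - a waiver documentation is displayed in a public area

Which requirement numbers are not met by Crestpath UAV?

1, 3, 4, 5, 6, 7

1. visual observers trained 1 < 2 → not met
2. waiver documentation present → met
3. condition 'flies over people' holds; insurance policy review 299 days ago vs limit 270 → not met
4. hull coverage $1,000 < $5,000 → not met
5. reportable incidents in the past year 5 > 3 → not met
6. certificated remote pilots 3 < 4 → not met
7. aviation liability coverage $675,000 < $700,000 → not met
8. airspace authorization renewal 27 days ago vs limit 30 → met
Not met: 1, 3, 4, 5, 6, 7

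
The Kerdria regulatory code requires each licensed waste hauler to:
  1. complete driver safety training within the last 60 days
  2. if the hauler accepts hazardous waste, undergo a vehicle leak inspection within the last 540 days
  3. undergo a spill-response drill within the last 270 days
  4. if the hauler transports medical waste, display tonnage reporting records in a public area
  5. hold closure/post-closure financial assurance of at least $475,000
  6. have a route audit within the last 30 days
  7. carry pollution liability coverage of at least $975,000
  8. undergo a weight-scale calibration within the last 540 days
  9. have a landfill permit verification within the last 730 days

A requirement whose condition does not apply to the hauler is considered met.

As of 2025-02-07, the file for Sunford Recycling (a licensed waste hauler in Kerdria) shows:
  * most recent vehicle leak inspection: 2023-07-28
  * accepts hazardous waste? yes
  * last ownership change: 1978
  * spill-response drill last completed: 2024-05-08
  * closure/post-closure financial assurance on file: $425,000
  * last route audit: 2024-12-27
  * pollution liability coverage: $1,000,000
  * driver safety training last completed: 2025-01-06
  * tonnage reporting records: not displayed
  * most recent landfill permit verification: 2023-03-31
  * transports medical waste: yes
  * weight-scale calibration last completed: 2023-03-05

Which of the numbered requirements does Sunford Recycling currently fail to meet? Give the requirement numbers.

2, 3, 4, 5, 6, 8

1. driver safety training 32 days ago vs limit 60 → met
2. condition 'accepts hazardous waste' holds; vehicle leak inspection 560 days ago vs limit 540 → not met
3. spill-response drill 275 days ago vs limit 270 → not met
4. condition 'transports medical waste' holds; tonnage reporting records absent → not met
5. closure/post-closure financial assurance $425,000 < $475,000 → not met
6. route audit 42 days ago vs limit 30 → not met
7. pollution liability coverage $1,000,000 ≥ $975,000 → met
8. weight-scale calibration 705 days ago vs limit 540 → not met
9. landfill permit verification 679 days ago vs limit 730 → met
Not met: 2, 3, 4, 5, 6, 8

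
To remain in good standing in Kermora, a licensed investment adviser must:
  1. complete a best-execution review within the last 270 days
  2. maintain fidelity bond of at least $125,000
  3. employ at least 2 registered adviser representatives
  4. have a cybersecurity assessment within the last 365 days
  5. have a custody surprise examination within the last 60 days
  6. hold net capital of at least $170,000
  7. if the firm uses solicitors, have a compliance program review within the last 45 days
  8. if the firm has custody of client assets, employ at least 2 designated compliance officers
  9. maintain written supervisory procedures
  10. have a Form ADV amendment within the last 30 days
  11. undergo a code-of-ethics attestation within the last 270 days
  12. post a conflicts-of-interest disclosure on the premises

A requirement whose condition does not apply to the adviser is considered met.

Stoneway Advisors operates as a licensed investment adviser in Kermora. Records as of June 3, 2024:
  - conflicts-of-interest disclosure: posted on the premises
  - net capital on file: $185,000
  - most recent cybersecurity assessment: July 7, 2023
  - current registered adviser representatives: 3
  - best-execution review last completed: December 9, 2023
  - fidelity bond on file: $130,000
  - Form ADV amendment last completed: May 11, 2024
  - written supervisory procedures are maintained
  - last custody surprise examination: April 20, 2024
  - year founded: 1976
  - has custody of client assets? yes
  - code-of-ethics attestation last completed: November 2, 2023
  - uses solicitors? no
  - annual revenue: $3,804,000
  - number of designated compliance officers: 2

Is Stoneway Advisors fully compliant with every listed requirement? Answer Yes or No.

Yes

1. best-execution review 177 days ago vs limit 270 → met
2. fidelity bond $130,000 ≥ $125,000 → met
3. registered adviser representatives 3 ≥ 2 → met
4. cybersecurity assessment 332 days ago vs limit 365 → met
5. custody surprise examination 44 days ago vs limit 60 → met
6. net capital $185,000 ≥ $170,000 → met
7. condition 'uses solicitors' does not hold → requirement n/a → met
8. condition 'has custody of client assets' holds; designated compliance officers 2 ≥ 2 → met
9. written supervisory procedures present → met
10. Form ADV amendment 23 days ago vs limit 30 → met
11. code-of-ethics attestation 214 days ago vs limit 270 → met
12. conflicts-of-interest disclosure present → met
All met.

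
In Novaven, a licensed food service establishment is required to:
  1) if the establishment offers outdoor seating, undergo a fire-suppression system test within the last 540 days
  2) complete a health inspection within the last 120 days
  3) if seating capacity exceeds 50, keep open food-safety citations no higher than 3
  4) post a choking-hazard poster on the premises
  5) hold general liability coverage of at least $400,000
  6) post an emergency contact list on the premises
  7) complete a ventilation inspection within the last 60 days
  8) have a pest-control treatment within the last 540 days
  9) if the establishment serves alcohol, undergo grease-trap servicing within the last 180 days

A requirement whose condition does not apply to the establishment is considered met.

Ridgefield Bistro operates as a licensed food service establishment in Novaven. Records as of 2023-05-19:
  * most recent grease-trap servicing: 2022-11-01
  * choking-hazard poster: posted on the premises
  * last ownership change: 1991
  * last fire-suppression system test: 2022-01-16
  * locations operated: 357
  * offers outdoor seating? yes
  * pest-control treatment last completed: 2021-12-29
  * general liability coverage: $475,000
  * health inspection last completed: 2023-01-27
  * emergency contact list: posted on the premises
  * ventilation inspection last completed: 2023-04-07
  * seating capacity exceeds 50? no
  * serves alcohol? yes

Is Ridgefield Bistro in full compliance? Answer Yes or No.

1. condition 'offers outdoor seating' holds; fire-suppression system test 488 days ago vs limit 540 → met
2. health inspection 112 days ago vs limit 120 → met
3. condition 'seating capacity exceeds 50' does not hold → requirement n/a → met
4. choking-hazard poster present → met
5. general liability coverage $475,000 ≥ $400,000 → met
6. emergency contact list present → met
7. ventilation inspection 42 days ago vs limit 60 → met
8. pest-control treatment 506 days ago vs limit 540 → met
9. condition 'serves alcohol' holds; grease-trap servicing 199 days ago vs limit 180 → not met
Not met: 9

No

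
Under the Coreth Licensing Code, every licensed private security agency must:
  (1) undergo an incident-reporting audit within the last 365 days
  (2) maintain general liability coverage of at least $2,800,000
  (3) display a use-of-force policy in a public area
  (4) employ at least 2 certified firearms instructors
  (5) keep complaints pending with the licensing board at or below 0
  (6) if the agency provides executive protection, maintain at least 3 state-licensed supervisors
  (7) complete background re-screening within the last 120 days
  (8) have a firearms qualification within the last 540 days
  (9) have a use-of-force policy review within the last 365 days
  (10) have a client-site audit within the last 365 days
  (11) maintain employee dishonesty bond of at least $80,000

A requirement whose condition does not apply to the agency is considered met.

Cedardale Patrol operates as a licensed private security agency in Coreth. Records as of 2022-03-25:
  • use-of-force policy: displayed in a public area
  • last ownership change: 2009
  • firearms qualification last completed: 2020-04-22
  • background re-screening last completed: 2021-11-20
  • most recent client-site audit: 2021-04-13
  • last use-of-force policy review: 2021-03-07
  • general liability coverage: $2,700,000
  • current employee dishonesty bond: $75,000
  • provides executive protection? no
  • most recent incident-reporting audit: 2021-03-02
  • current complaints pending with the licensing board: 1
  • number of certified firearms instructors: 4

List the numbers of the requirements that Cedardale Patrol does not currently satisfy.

1, 2, 5, 7, 8, 9, 11

1. incident-reporting audit 388 days ago vs limit 365 → not met
2. general liability coverage $2,700,000 < $2,800,000 → not met
3. use-of-force policy present → met
4. certified firearms instructors 4 ≥ 2 → met
5. complaints pending with the licensing board 1 > 0 → not met
6. condition 'provides executive protection' does not hold → requirement n/a → met
7. background re-screening 125 days ago vs limit 120 → not met
8. firearms qualification 702 days ago vs limit 540 → not met
9. use-of-force policy review 383 days ago vs limit 365 → not met
10. client-site audit 346 days ago vs limit 365 → met
11. employee dishonesty bond $75,000 < $80,000 → not met
Not met: 1, 2, 5, 7, 8, 9, 11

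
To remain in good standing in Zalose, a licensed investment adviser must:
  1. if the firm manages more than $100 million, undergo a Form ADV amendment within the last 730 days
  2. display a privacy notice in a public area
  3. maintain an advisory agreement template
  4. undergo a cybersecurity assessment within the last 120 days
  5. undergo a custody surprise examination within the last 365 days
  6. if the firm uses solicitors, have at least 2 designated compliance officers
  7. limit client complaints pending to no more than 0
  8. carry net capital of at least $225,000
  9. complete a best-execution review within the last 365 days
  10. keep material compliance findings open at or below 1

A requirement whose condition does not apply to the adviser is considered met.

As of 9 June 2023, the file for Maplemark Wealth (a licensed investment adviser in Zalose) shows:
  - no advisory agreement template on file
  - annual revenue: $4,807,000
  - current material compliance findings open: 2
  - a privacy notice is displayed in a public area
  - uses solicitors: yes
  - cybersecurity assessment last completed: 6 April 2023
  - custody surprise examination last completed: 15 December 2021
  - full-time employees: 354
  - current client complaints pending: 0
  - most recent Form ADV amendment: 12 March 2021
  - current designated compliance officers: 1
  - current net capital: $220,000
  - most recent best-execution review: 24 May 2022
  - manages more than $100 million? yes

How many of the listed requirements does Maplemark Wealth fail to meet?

7

1. condition 'manages more than $100 million' holds; Form ADV amendment 819 days ago vs limit 730 → not met
2. privacy notice present → met
3. advisory agreement template absent → not met
4. cybersecurity assessment 64 days ago vs limit 120 → met
5. custody surprise examination 541 days ago vs limit 365 → not met
6. condition 'uses solicitors' holds; designated compliance officers 1 < 2 → not met
7. client complaints pending 0 ≤ 0 → met
8. net capital $220,000 < $225,000 → not met
9. best-execution review 381 days ago vs limit 365 → not met
10. material compliance findings open 2 > 1 → not met
Not met: 7 of 10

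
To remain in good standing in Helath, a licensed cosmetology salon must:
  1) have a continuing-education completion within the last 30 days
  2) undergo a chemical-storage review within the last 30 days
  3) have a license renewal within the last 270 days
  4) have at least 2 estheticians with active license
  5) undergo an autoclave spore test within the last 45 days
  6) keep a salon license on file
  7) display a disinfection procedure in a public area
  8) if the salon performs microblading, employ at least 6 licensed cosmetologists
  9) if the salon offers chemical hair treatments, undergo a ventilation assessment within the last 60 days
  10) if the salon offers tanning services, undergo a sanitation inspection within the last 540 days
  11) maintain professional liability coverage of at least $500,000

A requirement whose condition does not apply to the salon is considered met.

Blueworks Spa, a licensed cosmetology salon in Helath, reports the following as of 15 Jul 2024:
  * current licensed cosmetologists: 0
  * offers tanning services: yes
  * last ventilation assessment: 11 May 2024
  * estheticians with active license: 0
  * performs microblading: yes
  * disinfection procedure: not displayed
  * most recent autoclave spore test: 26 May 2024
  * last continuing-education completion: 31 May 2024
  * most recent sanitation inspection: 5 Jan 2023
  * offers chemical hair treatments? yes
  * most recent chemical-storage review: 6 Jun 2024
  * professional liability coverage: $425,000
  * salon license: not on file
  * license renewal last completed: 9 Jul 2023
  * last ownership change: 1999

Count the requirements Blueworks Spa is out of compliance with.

11

1. continuing-education completion 45 days ago vs limit 30 → not met
2. chemical-storage review 39 days ago vs limit 30 → not met
3. license renewal 372 days ago vs limit 270 → not met
4. estheticians with active license 0 < 2 → not met
5. autoclave spore test 50 days ago vs limit 45 → not met
6. salon license absent → not met
7. disinfection procedure absent → not met
8. condition 'performs microblading' holds; licensed cosmetologists 0 < 6 → not met
9. condition 'offers chemical hair treatments' holds; ventilation assessment 65 days ago vs limit 60 → not met
10. condition 'offers tanning services' holds; sanitation inspection 557 days ago vs limit 540 → not met
11. professional liability coverage $425,000 < $500,000 → not met
Not met: 11 of 11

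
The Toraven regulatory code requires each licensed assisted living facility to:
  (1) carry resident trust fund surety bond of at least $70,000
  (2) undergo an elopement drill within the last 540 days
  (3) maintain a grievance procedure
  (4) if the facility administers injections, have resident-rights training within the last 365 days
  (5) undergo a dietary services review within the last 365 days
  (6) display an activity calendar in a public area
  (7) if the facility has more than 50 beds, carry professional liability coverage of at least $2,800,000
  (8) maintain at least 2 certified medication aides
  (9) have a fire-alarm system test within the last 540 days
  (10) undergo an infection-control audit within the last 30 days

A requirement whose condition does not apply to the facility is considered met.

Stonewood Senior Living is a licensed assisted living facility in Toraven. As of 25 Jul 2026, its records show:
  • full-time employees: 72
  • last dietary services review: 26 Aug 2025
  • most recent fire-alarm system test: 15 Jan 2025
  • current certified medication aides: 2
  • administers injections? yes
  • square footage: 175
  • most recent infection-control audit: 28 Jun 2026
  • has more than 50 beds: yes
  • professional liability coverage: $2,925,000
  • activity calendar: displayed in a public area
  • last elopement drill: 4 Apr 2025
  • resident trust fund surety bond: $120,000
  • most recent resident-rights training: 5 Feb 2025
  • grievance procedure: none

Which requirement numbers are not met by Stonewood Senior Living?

3, 4, 9

1. resident trust fund surety bond $120,000 ≥ $70,000 → met
2. elopement drill 477 days ago vs limit 540 → met
3. grievance procedure absent → not met
4. condition 'administers injections' holds; resident-rights training 535 days ago vs limit 365 → not met
5. dietary services review 333 days ago vs limit 365 → met
6. activity calendar present → met
7. condition 'has more than 50 beds' holds; professional liability coverage $2,925,000 ≥ $2,800,000 → met
8. certified medication aides 2 ≥ 2 → met
9. fire-alarm system test 556 days ago vs limit 540 → not met
10. infection-control audit 27 days ago vs limit 30 → met
Not met: 3, 4, 9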